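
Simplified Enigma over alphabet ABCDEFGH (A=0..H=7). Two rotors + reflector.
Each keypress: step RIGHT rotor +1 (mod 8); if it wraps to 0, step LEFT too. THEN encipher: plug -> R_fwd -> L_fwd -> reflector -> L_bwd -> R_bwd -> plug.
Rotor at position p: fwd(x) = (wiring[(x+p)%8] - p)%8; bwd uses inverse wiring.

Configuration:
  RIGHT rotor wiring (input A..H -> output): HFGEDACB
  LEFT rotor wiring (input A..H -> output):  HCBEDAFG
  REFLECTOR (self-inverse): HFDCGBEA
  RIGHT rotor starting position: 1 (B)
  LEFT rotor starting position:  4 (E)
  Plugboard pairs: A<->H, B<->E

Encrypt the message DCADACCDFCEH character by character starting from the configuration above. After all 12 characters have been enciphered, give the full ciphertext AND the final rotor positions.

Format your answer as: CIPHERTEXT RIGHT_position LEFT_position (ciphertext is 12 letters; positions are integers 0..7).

Char 1 ('D'): step: R->2, L=4; D->plug->D->R->G->L->F->refl->B->L'->C->R'->B->plug->E
Char 2 ('C'): step: R->3, L=4; C->plug->C->R->F->L->G->refl->E->L'->B->R'->A->plug->H
Char 3 ('A'): step: R->4, L=4; A->plug->H->R->A->L->H->refl->A->L'->H->R'->A->plug->H
Char 4 ('D'): step: R->5, L=4; D->plug->D->R->C->L->B->refl->F->L'->G->R'->H->plug->A
Char 5 ('A'): step: R->6, L=4; A->plug->H->R->C->L->B->refl->F->L'->G->R'->F->plug->F
Char 6 ('C'): step: R->7, L=4; C->plug->C->R->G->L->F->refl->B->L'->C->R'->A->plug->H
Char 7 ('C'): step: R->0, L->5 (L advanced); C->plug->C->R->G->L->H->refl->A->L'->B->R'->H->plug->A
Char 8 ('D'): step: R->1, L=5; D->plug->D->R->C->L->B->refl->F->L'->E->R'->A->plug->H
Char 9 ('F'): step: R->2, L=5; F->plug->F->R->H->L->G->refl->E->L'->F->R'->G->plug->G
Char 10 ('C'): step: R->3, L=5; C->plug->C->R->F->L->E->refl->G->L'->H->R'->D->plug->D
Char 11 ('E'): step: R->4, L=5; E->plug->B->R->E->L->F->refl->B->L'->C->R'->G->plug->G
Char 12 ('H'): step: R->5, L=5; H->plug->A->R->D->L->C->refl->D->L'->A->R'->E->plug->B
Final: ciphertext=EHHAFHAHGDGB, RIGHT=5, LEFT=5

Answer: EHHAFHAHGDGB 5 5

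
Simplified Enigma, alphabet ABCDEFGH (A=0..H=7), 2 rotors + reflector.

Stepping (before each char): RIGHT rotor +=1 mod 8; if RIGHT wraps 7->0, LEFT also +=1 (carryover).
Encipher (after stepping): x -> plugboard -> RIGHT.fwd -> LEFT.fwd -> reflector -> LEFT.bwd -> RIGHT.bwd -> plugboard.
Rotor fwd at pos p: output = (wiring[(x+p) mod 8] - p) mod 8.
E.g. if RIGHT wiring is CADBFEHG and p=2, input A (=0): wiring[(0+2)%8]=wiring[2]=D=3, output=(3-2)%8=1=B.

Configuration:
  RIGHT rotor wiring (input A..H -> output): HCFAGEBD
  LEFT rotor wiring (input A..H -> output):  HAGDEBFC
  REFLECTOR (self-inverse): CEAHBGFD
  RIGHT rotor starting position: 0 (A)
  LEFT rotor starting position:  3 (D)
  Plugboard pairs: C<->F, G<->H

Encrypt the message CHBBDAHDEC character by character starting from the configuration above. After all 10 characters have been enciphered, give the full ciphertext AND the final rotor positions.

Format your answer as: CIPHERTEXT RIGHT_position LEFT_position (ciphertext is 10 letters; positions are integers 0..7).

Char 1 ('C'): step: R->1, L=3; C->plug->F->R->A->L->A->refl->C->L'->D->R'->E->plug->E
Char 2 ('H'): step: R->2, L=3; H->plug->G->R->F->L->E->refl->B->L'->B->R'->F->plug->C
Char 3 ('B'): step: R->3, L=3; B->plug->B->R->D->L->C->refl->A->L'->A->R'->E->plug->E
Char 4 ('B'): step: R->4, L=3; B->plug->B->R->A->L->A->refl->C->L'->D->R'->E->plug->E
Char 5 ('D'): step: R->5, L=3; D->plug->D->R->C->L->G->refl->F->L'->G->R'->C->plug->F
Char 6 ('A'): step: R->6, L=3; A->plug->A->R->D->L->C->refl->A->L'->A->R'->G->plug->H
Char 7 ('H'): step: R->7, L=3; H->plug->G->R->F->L->E->refl->B->L'->B->R'->E->plug->E
Char 8 ('D'): step: R->0, L->4 (L advanced); D->plug->D->R->A->L->A->refl->C->L'->G->R'->E->plug->E
Char 9 ('E'): step: R->1, L=4; E->plug->E->R->D->L->G->refl->F->L'->B->R'->A->plug->A
Char 10 ('C'): step: R->2, L=4; C->plug->F->R->B->L->F->refl->G->L'->D->R'->A->plug->A
Final: ciphertext=ECEEFHEEAA, RIGHT=2, LEFT=4

Answer: ECEEFHEEAA 2 4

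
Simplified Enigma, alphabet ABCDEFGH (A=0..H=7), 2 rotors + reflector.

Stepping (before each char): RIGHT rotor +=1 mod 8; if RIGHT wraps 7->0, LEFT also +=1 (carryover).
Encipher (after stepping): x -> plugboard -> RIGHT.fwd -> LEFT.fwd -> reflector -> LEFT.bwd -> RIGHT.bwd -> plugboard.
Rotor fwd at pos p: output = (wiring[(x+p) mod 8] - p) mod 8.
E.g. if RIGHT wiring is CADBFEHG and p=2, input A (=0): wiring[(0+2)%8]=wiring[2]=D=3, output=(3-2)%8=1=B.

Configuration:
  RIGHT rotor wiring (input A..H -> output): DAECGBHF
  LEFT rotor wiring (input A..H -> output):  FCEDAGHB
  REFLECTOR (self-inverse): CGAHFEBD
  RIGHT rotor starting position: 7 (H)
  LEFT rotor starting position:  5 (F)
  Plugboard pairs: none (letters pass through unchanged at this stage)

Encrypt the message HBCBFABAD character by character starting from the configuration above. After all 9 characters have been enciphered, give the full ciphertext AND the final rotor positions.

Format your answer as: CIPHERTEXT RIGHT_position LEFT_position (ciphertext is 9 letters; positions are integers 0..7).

Answer: ADBGGCEFE 0 7

Derivation:
Char 1 ('H'): step: R->0, L->6 (L advanced); H->plug->H->R->F->L->F->refl->E->L'->D->R'->A->plug->A
Char 2 ('B'): step: R->1, L=6; B->plug->B->R->D->L->E->refl->F->L'->F->R'->D->plug->D
Char 3 ('C'): step: R->2, L=6; C->plug->C->R->E->L->G->refl->B->L'->A->R'->B->plug->B
Char 4 ('B'): step: R->3, L=6; B->plug->B->R->D->L->E->refl->F->L'->F->R'->G->plug->G
Char 5 ('F'): step: R->4, L=6; F->plug->F->R->E->L->G->refl->B->L'->A->R'->G->plug->G
Char 6 ('A'): step: R->5, L=6; A->plug->A->R->E->L->G->refl->B->L'->A->R'->C->plug->C
Char 7 ('B'): step: R->6, L=6; B->plug->B->R->H->L->A->refl->C->L'->G->R'->E->plug->E
Char 8 ('A'): step: R->7, L=6; A->plug->A->R->G->L->C->refl->A->L'->H->R'->F->plug->F
Char 9 ('D'): step: R->0, L->7 (L advanced); D->plug->D->R->C->L->D->refl->H->L'->G->R'->E->plug->E
Final: ciphertext=ADBGGCEFE, RIGHT=0, LEFT=7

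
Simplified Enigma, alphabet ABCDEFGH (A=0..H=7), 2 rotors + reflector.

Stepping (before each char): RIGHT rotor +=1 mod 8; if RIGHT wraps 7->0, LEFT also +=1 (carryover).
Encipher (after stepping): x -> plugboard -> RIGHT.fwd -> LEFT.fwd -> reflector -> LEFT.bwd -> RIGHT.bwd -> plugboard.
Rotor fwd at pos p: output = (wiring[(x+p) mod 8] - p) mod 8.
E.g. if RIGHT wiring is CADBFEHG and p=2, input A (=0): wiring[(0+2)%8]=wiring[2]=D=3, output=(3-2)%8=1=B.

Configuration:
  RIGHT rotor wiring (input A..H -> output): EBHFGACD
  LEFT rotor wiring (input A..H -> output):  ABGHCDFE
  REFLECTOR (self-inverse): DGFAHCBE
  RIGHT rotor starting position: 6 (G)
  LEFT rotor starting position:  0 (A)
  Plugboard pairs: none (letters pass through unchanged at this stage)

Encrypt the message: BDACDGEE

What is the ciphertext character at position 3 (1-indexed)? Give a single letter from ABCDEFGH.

Char 1 ('B'): step: R->7, L=0; B->plug->B->R->F->L->D->refl->A->L'->A->R'->D->plug->D
Char 2 ('D'): step: R->0, L->1 (L advanced); D->plug->D->R->F->L->E->refl->H->L'->H->R'->C->plug->C
Char 3 ('A'): step: R->1, L=1; A->plug->A->R->A->L->A->refl->D->L'->G->R'->B->plug->B

B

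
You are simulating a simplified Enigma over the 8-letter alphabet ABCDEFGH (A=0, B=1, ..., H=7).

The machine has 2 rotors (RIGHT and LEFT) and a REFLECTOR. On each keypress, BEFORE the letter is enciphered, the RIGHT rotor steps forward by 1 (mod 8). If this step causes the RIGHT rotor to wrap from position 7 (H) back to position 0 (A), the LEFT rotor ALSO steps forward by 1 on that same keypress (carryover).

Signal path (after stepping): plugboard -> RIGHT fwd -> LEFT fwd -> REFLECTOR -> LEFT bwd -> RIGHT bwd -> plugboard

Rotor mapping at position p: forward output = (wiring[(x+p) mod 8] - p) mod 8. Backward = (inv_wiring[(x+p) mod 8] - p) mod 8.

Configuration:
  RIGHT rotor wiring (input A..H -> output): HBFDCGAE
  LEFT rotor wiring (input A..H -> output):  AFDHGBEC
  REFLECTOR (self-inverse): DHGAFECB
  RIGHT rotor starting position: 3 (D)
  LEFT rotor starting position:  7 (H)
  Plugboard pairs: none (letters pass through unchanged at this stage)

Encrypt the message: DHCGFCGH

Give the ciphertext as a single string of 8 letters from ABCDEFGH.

Char 1 ('D'): step: R->4, L=7; D->plug->D->R->A->L->D->refl->A->L'->E->R'->C->plug->C
Char 2 ('H'): step: R->5, L=7; H->plug->H->R->F->L->H->refl->B->L'->B->R'->A->plug->A
Char 3 ('C'): step: R->6, L=7; C->plug->C->R->B->L->B->refl->H->L'->F->R'->F->plug->F
Char 4 ('G'): step: R->7, L=7; G->plug->G->R->H->L->F->refl->E->L'->D->R'->F->plug->F
Char 5 ('F'): step: R->0, L->0 (L advanced); F->plug->F->R->G->L->E->refl->F->L'->B->R'->B->plug->B
Char 6 ('C'): step: R->1, L=0; C->plug->C->R->C->L->D->refl->A->L'->A->R'->A->plug->A
Char 7 ('G'): step: R->2, L=0; G->plug->G->R->F->L->B->refl->H->L'->D->R'->A->plug->A
Char 8 ('H'): step: R->3, L=0; H->plug->H->R->C->L->D->refl->A->L'->A->R'->A->plug->A

Answer: CAFFBAAA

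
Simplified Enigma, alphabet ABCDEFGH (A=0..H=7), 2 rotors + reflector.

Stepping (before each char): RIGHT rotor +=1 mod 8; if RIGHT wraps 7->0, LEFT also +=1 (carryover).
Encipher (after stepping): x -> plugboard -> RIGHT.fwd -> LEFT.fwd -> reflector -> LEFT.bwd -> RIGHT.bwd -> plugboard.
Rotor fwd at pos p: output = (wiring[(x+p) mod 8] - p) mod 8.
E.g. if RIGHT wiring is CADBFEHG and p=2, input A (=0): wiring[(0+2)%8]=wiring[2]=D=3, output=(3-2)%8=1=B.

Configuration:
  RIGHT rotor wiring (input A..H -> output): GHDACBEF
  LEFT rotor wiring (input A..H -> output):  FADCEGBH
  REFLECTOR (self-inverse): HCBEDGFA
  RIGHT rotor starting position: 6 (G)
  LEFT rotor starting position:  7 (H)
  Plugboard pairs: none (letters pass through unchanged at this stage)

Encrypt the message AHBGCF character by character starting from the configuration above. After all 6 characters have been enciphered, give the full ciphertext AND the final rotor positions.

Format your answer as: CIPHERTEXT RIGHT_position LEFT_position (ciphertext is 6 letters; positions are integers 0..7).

Answer: CDGEFA 4 0

Derivation:
Char 1 ('A'): step: R->7, L=7; A->plug->A->R->G->L->H->refl->A->L'->A->R'->C->plug->C
Char 2 ('H'): step: R->0, L->0 (L advanced); H->plug->H->R->F->L->G->refl->F->L'->A->R'->D->plug->D
Char 3 ('B'): step: R->1, L=0; B->plug->B->R->C->L->D->refl->E->L'->E->R'->G->plug->G
Char 4 ('G'): step: R->2, L=0; G->plug->G->R->E->L->E->refl->D->L'->C->R'->E->plug->E
Char 5 ('C'): step: R->3, L=0; C->plug->C->R->G->L->B->refl->C->L'->D->R'->F->plug->F
Char 6 ('F'): step: R->4, L=0; F->plug->F->R->D->L->C->refl->B->L'->G->R'->A->plug->A
Final: ciphertext=CDGEFA, RIGHT=4, LEFT=0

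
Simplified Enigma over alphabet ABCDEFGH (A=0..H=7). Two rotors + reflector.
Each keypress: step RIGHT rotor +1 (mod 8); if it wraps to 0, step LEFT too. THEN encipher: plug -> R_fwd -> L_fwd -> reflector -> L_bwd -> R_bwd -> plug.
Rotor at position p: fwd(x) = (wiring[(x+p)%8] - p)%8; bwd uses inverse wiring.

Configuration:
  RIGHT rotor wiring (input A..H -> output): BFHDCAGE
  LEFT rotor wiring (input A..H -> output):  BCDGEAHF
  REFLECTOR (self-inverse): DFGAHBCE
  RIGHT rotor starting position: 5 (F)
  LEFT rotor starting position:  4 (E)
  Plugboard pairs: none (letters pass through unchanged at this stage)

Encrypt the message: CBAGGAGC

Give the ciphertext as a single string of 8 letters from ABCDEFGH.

Char 1 ('C'): step: R->6, L=4; C->plug->C->R->D->L->B->refl->F->L'->E->R'->G->plug->G
Char 2 ('B'): step: R->7, L=4; B->plug->B->R->C->L->D->refl->A->L'->A->R'->D->plug->D
Char 3 ('A'): step: R->0, L->5 (L advanced); A->plug->A->R->B->L->C->refl->G->L'->F->R'->B->plug->B
Char 4 ('G'): step: R->1, L=5; G->plug->G->R->D->L->E->refl->H->L'->H->R'->E->plug->E
Char 5 ('G'): step: R->2, L=5; G->plug->G->R->H->L->H->refl->E->L'->D->R'->H->plug->H
Char 6 ('A'): step: R->3, L=5; A->plug->A->R->A->L->D->refl->A->L'->C->R'->G->plug->G
Char 7 ('G'): step: R->4, L=5; G->plug->G->R->D->L->E->refl->H->L'->H->R'->H->plug->H
Char 8 ('C'): step: R->5, L=5; C->plug->C->R->H->L->H->refl->E->L'->D->R'->A->plug->A

Answer: GDBEHGHA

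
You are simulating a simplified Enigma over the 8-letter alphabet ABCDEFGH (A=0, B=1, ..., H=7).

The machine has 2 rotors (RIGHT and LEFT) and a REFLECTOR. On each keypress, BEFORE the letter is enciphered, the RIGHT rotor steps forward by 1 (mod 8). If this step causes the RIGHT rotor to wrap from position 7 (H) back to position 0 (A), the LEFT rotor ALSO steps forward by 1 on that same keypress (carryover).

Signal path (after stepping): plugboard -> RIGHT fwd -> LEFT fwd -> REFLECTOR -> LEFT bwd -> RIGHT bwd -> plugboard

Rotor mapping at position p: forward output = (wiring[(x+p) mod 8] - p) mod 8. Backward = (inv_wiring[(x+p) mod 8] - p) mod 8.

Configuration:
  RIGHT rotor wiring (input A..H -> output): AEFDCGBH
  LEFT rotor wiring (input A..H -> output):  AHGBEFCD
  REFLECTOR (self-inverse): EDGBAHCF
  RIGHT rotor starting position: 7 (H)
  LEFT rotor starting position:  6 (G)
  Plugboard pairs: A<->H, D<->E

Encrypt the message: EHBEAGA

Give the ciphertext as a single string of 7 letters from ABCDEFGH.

Answer: CDDDGBC

Derivation:
Char 1 ('E'): step: R->0, L->7 (L advanced); E->plug->D->R->D->L->H->refl->F->L'->F->R'->C->plug->C
Char 2 ('H'): step: R->1, L=7; H->plug->A->R->D->L->H->refl->F->L'->F->R'->E->plug->D
Char 3 ('B'): step: R->2, L=7; B->plug->B->R->B->L->B->refl->D->L'->H->R'->E->plug->D
Char 4 ('E'): step: R->3, L=7; E->plug->D->R->G->L->G->refl->C->L'->E->R'->E->plug->D
Char 5 ('A'): step: R->4, L=7; A->plug->H->R->H->L->D->refl->B->L'->B->R'->G->plug->G
Char 6 ('G'): step: R->5, L=7; G->plug->G->R->G->L->G->refl->C->L'->E->R'->B->plug->B
Char 7 ('A'): step: R->6, L=7; A->plug->H->R->A->L->E->refl->A->L'->C->R'->C->plug->C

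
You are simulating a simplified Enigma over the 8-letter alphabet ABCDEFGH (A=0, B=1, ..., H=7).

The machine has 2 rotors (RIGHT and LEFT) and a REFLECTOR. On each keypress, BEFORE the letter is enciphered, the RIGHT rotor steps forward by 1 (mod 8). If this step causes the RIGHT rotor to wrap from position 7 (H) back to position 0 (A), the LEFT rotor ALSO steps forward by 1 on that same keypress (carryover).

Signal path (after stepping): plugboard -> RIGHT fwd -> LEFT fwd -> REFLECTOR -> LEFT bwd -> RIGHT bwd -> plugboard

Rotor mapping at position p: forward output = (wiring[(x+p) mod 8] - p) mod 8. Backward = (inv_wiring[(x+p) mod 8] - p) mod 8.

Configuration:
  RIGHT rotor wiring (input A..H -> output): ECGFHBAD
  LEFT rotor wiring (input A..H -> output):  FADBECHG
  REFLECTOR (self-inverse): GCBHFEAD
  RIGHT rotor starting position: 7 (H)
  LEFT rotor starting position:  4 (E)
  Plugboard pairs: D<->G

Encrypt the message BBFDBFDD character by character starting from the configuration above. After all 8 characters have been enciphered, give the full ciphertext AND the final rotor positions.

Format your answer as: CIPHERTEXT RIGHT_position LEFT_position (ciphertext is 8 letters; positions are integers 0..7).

Char 1 ('B'): step: R->0, L->5 (L advanced); B->plug->B->R->C->L->B->refl->C->L'->B->R'->F->plug->F
Char 2 ('B'): step: R->1, L=5; B->plug->B->R->F->L->G->refl->A->L'->D->R'->H->plug->H
Char 3 ('F'): step: R->2, L=5; F->plug->F->R->B->L->C->refl->B->L'->C->R'->G->plug->D
Char 4 ('D'): step: R->3, L=5; D->plug->G->R->H->L->H->refl->D->L'->E->R'->B->plug->B
Char 5 ('B'): step: R->4, L=5; B->plug->B->R->F->L->G->refl->A->L'->D->R'->A->plug->A
Char 6 ('F'): step: R->5, L=5; F->plug->F->R->B->L->C->refl->B->L'->C->R'->H->plug->H
Char 7 ('D'): step: R->6, L=5; D->plug->G->R->B->L->C->refl->B->L'->C->R'->A->plug->A
Char 8 ('D'): step: R->7, L=5; D->plug->G->R->C->L->B->refl->C->L'->B->R'->H->plug->H
Final: ciphertext=FHDBAHAH, RIGHT=7, LEFT=5

Answer: FHDBAHAH 7 5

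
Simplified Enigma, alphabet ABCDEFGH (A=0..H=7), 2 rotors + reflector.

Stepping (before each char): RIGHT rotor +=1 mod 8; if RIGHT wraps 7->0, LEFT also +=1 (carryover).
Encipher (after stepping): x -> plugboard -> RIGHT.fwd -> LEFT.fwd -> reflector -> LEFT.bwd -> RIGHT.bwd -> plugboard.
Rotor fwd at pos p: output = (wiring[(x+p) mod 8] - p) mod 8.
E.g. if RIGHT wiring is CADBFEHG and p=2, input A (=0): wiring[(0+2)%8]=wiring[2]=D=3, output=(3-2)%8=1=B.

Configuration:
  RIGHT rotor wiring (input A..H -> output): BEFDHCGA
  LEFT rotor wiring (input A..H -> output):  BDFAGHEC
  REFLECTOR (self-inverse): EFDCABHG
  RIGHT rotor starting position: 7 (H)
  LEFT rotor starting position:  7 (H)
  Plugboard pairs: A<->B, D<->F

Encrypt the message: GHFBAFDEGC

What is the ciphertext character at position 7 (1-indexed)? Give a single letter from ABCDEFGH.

Char 1 ('G'): step: R->0, L->0 (L advanced); G->plug->G->R->G->L->E->refl->A->L'->D->R'->D->plug->F
Char 2 ('H'): step: R->1, L=0; H->plug->H->R->A->L->B->refl->F->L'->C->R'->C->plug->C
Char 3 ('F'): step: R->2, L=0; F->plug->D->R->A->L->B->refl->F->L'->C->R'->H->plug->H
Char 4 ('B'): step: R->3, L=0; B->plug->A->R->A->L->B->refl->F->L'->C->R'->H->plug->H
Char 5 ('A'): step: R->4, L=0; A->plug->B->R->G->L->E->refl->A->L'->D->R'->A->plug->B
Char 6 ('F'): step: R->5, L=0; F->plug->D->R->E->L->G->refl->H->L'->F->R'->A->plug->B
Char 7 ('D'): step: R->6, L=0; D->plug->F->R->F->L->H->refl->G->L'->E->R'->H->plug->H

H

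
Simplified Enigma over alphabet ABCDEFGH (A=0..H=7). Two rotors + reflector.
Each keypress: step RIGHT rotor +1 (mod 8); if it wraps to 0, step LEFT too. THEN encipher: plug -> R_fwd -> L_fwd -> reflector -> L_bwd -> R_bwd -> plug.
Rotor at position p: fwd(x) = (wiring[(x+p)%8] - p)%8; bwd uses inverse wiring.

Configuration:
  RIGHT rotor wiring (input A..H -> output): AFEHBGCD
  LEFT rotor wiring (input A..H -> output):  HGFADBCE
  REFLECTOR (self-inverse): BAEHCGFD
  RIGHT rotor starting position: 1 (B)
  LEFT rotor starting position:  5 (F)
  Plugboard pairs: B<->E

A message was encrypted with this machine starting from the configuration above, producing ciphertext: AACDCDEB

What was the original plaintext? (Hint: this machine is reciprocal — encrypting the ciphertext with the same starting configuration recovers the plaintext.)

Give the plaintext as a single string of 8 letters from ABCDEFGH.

Char 1 ('A'): step: R->2, L=5; A->plug->A->R->C->L->H->refl->D->L'->G->R'->G->plug->G
Char 2 ('A'): step: R->3, L=5; A->plug->A->R->E->L->B->refl->A->L'->F->R'->F->plug->F
Char 3 ('C'): step: R->4, L=5; C->plug->C->R->G->L->D->refl->H->L'->C->R'->B->plug->E
Char 4 ('D'): step: R->5, L=5; D->plug->D->R->D->L->C->refl->E->L'->A->R'->E->plug->B
Char 5 ('C'): step: R->6, L=5; C->plug->C->R->C->L->H->refl->D->L'->G->R'->E->plug->B
Char 6 ('D'): step: R->7, L=5; D->plug->D->R->F->L->A->refl->B->L'->E->R'->A->plug->A
Char 7 ('E'): step: R->0, L->6 (L advanced); E->plug->B->R->F->L->C->refl->E->L'->A->R'->A->plug->A
Char 8 ('B'): step: R->1, L=6; B->plug->E->R->F->L->C->refl->E->L'->A->R'->D->plug->D

Answer: GFEBBAAD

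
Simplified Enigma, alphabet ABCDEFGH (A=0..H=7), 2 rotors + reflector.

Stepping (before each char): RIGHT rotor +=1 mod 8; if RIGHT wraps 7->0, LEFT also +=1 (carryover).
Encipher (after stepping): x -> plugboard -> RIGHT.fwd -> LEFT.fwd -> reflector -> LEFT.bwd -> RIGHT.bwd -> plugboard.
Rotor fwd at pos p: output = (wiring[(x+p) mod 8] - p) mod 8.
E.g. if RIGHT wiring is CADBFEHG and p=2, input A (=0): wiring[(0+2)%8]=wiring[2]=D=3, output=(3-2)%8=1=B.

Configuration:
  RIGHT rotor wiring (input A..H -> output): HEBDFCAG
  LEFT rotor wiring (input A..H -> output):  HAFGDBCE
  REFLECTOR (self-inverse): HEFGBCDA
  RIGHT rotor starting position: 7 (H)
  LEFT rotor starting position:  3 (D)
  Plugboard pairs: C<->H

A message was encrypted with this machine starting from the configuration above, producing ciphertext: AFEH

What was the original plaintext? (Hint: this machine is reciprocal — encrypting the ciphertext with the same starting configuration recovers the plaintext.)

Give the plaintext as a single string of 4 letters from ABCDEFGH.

Answer: HEGG

Derivation:
Char 1 ('A'): step: R->0, L->4 (L advanced); A->plug->A->R->H->L->C->refl->F->L'->B->R'->C->plug->H
Char 2 ('F'): step: R->1, L=4; F->plug->F->R->H->L->C->refl->F->L'->B->R'->E->plug->E
Char 3 ('E'): step: R->2, L=4; E->plug->E->R->G->L->B->refl->E->L'->F->R'->G->plug->G
Char 4 ('H'): step: R->3, L=4; H->plug->C->R->H->L->C->refl->F->L'->B->R'->G->plug->G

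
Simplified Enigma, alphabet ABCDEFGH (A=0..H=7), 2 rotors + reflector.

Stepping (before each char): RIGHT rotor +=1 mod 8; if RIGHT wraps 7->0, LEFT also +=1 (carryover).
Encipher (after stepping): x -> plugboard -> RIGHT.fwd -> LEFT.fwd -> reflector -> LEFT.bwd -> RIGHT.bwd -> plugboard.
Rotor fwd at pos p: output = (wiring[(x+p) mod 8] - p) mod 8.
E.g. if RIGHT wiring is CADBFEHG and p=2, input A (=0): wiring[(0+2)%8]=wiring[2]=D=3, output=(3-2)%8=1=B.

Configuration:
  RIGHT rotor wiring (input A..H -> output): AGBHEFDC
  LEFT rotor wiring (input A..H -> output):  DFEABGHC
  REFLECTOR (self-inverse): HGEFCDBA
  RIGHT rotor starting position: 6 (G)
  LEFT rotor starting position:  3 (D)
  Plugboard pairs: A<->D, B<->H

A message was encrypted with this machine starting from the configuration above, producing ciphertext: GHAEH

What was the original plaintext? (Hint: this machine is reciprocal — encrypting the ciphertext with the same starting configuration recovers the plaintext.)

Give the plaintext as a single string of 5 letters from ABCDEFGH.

Answer: DEDDE

Derivation:
Char 1 ('G'): step: R->7, L=3; G->plug->G->R->G->L->C->refl->E->L'->D->R'->A->plug->D
Char 2 ('H'): step: R->0, L->4 (L advanced); H->plug->B->R->G->L->A->refl->H->L'->E->R'->E->plug->E
Char 3 ('A'): step: R->1, L=4; A->plug->D->R->D->L->G->refl->B->L'->F->R'->A->plug->D
Char 4 ('E'): step: R->2, L=4; E->plug->E->R->B->L->C->refl->E->L'->H->R'->A->plug->D
Char 5 ('H'): step: R->3, L=4; H->plug->B->R->B->L->C->refl->E->L'->H->R'->E->plug->E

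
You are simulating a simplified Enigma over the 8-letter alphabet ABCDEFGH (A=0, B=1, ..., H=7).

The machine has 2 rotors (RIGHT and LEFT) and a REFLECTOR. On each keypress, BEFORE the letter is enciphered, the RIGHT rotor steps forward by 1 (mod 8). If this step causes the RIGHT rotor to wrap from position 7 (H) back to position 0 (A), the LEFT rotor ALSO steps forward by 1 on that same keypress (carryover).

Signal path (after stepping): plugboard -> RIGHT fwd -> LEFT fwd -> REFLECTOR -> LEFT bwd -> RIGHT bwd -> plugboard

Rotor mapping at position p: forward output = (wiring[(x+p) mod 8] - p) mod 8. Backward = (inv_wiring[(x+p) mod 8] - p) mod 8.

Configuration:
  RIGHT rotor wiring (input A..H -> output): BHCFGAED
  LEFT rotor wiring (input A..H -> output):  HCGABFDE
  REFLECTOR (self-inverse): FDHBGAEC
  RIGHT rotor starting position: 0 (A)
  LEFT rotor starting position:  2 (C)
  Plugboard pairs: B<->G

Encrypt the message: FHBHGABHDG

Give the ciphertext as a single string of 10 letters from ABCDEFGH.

Char 1 ('F'): step: R->1, L=2; F->plug->F->R->D->L->D->refl->B->L'->E->R'->C->plug->C
Char 2 ('H'): step: R->2, L=2; H->plug->H->R->F->L->C->refl->H->L'->C->R'->E->plug->E
Char 3 ('B'): step: R->3, L=2; B->plug->G->R->E->L->B->refl->D->L'->D->R'->B->plug->G
Char 4 ('H'): step: R->4, L=2; H->plug->H->R->B->L->G->refl->E->L'->A->R'->C->plug->C
Char 5 ('G'): step: R->5, L=2; G->plug->B->R->H->L->A->refl->F->L'->G->R'->C->plug->C
Char 6 ('A'): step: R->6, L=2; A->plug->A->R->G->L->F->refl->A->L'->H->R'->F->plug->F
Char 7 ('B'): step: R->7, L=2; B->plug->G->R->B->L->G->refl->E->L'->A->R'->C->plug->C
Char 8 ('H'): step: R->0, L->3 (L advanced); H->plug->H->R->D->L->A->refl->F->L'->A->R'->F->plug->F
Char 9 ('D'): step: R->1, L=3; D->plug->D->R->F->L->E->refl->G->L'->B->R'->B->plug->G
Char 10 ('G'): step: R->2, L=3; G->plug->B->R->D->L->A->refl->F->L'->A->R'->A->plug->A

Answer: CEGCCFCFGA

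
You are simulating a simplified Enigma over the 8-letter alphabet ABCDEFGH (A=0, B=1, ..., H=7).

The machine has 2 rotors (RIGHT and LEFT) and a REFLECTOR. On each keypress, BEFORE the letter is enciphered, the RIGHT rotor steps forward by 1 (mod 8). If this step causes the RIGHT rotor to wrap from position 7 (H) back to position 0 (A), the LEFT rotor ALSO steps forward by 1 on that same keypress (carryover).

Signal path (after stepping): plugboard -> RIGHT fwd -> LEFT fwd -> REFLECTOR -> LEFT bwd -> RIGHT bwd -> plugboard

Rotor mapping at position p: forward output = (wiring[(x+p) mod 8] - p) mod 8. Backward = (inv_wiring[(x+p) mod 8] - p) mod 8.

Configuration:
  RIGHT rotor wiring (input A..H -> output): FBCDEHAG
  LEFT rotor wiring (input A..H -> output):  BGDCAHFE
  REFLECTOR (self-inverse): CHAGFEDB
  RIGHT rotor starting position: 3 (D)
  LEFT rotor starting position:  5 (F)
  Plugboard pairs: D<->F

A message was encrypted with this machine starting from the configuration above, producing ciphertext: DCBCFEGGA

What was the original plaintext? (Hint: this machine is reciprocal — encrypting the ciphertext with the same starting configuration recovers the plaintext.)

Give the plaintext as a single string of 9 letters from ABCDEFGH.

Char 1 ('D'): step: R->4, L=5; D->plug->F->R->F->L->G->refl->D->L'->H->R'->H->plug->H
Char 2 ('C'): step: R->5, L=5; C->plug->C->R->B->L->A->refl->C->L'->A->R'->D->plug->F
Char 3 ('B'): step: R->6, L=5; B->plug->B->R->A->L->C->refl->A->L'->B->R'->H->plug->H
Char 4 ('C'): step: R->7, L=5; C->plug->C->R->C->L->H->refl->B->L'->E->R'->E->plug->E
Char 5 ('F'): step: R->0, L->6 (L advanced); F->plug->D->R->D->L->A->refl->C->L'->G->R'->H->plug->H
Char 6 ('E'): step: R->1, L=6; E->plug->E->R->G->L->C->refl->A->L'->D->R'->D->plug->F
Char 7 ('G'): step: R->2, L=6; G->plug->G->R->D->L->A->refl->C->L'->G->R'->E->plug->E
Char 8 ('G'): step: R->3, L=6; G->plug->G->R->G->L->C->refl->A->L'->D->R'->E->plug->E
Char 9 ('A'): step: R->4, L=6; A->plug->A->R->A->L->H->refl->B->L'->H->R'->H->plug->H

Answer: HFHEHFEEH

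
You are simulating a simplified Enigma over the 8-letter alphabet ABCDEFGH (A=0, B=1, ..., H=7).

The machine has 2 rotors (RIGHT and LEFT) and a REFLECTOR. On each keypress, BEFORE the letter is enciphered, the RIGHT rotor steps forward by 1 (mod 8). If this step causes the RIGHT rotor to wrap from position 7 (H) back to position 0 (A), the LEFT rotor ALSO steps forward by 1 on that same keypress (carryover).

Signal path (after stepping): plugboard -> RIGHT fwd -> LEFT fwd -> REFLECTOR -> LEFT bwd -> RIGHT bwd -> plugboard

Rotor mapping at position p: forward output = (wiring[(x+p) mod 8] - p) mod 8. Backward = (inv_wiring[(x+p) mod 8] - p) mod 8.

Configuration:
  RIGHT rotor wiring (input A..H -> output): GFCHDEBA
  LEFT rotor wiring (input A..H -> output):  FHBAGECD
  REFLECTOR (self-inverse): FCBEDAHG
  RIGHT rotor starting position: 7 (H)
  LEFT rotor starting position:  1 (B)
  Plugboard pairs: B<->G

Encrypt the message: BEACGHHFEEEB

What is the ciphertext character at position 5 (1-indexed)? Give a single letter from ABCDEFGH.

Char 1 ('B'): step: R->0, L->2 (L advanced); B->plug->G->R->B->L->G->refl->H->L'->A->R'->H->plug->H
Char 2 ('E'): step: R->1, L=2; E->plug->E->R->D->L->C->refl->B->L'->F->R'->H->plug->H
Char 3 ('A'): step: R->2, L=2; A->plug->A->R->A->L->H->refl->G->L'->B->R'->C->plug->C
Char 4 ('C'): step: R->3, L=2; C->plug->C->R->B->L->G->refl->H->L'->A->R'->B->plug->G
Char 5 ('G'): step: R->4, L=2; G->plug->B->R->A->L->H->refl->G->L'->B->R'->F->plug->F

F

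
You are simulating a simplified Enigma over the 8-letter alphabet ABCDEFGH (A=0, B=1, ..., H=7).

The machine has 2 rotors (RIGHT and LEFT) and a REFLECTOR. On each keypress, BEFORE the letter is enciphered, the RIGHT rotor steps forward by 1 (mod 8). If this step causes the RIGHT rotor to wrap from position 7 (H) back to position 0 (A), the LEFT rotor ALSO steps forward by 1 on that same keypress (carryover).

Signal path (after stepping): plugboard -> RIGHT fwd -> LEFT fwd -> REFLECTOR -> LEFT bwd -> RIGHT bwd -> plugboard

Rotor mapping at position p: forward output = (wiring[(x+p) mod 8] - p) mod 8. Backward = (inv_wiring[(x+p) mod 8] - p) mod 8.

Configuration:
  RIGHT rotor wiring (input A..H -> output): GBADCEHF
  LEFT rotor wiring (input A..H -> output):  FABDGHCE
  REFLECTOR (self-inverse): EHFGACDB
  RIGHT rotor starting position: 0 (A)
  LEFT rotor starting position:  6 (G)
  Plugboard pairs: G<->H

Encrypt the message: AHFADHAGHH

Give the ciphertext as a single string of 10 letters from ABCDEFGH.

Char 1 ('A'): step: R->1, L=6; A->plug->A->R->A->L->E->refl->A->L'->G->R'->F->plug->F
Char 2 ('H'): step: R->2, L=6; H->plug->G->R->E->L->D->refl->G->L'->B->R'->B->plug->B
Char 3 ('F'): step: R->3, L=6; F->plug->F->R->D->L->C->refl->F->L'->F->R'->H->plug->G
Char 4 ('A'): step: R->4, L=6; A->plug->A->R->G->L->A->refl->E->L'->A->R'->B->plug->B
Char 5 ('D'): step: R->5, L=6; D->plug->D->R->B->L->G->refl->D->L'->E->R'->E->plug->E
Char 6 ('H'): step: R->6, L=6; H->plug->G->R->E->L->D->refl->G->L'->B->R'->A->plug->A
Char 7 ('A'): step: R->7, L=6; A->plug->A->R->G->L->A->refl->E->L'->A->R'->H->plug->G
Char 8 ('G'): step: R->0, L->7 (L advanced); G->plug->H->R->F->L->H->refl->B->L'->C->R'->E->plug->E
Char 9 ('H'): step: R->1, L=7; H->plug->G->R->E->L->E->refl->A->L'->G->R'->F->plug->F
Char 10 ('H'): step: R->2, L=7; H->plug->G->R->E->L->E->refl->A->L'->G->R'->A->plug->A

Answer: FBGBEAGEFA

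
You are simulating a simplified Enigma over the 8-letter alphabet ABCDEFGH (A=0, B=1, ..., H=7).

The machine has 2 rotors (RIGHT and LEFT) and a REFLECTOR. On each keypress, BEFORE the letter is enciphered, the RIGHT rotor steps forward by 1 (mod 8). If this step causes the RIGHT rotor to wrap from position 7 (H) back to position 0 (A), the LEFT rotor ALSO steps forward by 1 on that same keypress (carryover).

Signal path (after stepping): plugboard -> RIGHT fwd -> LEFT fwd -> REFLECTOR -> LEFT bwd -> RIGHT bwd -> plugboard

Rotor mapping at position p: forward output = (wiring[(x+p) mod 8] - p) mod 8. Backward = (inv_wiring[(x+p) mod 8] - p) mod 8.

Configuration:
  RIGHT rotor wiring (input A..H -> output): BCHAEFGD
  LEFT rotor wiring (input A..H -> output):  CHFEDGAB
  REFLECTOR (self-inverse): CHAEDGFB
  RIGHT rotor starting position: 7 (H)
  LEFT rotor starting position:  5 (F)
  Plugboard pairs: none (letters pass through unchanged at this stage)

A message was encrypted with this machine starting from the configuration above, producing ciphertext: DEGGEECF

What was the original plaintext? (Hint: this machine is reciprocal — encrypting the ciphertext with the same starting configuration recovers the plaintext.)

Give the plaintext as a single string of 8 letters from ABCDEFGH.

Answer: CDHEFCDG

Derivation:
Char 1 ('D'): step: R->0, L->6 (L advanced); D->plug->D->R->A->L->C->refl->A->L'->H->R'->C->plug->C
Char 2 ('E'): step: R->1, L=6; E->plug->E->R->E->L->H->refl->B->L'->D->R'->D->plug->D
Char 3 ('G'): step: R->2, L=6; G->plug->G->R->H->L->A->refl->C->L'->A->R'->H->plug->H
Char 4 ('G'): step: R->3, L=6; G->plug->G->R->H->L->A->refl->C->L'->A->R'->E->plug->E
Char 5 ('E'): step: R->4, L=6; E->plug->E->R->F->L->G->refl->F->L'->G->R'->F->plug->F
Char 6 ('E'): step: R->5, L=6; E->plug->E->R->F->L->G->refl->F->L'->G->R'->C->plug->C
Char 7 ('C'): step: R->6, L=6; C->plug->C->R->D->L->B->refl->H->L'->E->R'->D->plug->D
Char 8 ('F'): step: R->7, L=6; F->plug->F->R->F->L->G->refl->F->L'->G->R'->G->plug->G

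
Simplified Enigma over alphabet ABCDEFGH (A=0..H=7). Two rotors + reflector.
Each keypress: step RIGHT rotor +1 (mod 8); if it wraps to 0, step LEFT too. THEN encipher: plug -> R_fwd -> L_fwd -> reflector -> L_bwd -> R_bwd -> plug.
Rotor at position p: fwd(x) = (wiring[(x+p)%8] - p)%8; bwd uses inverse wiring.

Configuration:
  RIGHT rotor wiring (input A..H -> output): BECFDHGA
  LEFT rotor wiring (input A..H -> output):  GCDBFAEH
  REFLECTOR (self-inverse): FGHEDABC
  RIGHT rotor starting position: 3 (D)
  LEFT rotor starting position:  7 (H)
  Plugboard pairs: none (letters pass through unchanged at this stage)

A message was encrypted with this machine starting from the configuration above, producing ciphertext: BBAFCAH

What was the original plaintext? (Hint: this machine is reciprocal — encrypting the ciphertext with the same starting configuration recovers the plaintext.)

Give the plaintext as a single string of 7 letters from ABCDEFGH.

Char 1 ('B'): step: R->4, L=7; B->plug->B->R->D->L->E->refl->D->L'->C->R'->C->plug->C
Char 2 ('B'): step: R->5, L=7; B->plug->B->R->B->L->H->refl->C->L'->E->R'->D->plug->D
Char 3 ('A'): step: R->6, L=7; A->plug->A->R->A->L->A->refl->F->L'->H->R'->F->plug->F
Char 4 ('F'): step: R->7, L=7; F->plug->F->R->E->L->C->refl->H->L'->B->R'->A->plug->A
Char 5 ('C'): step: R->0, L->0 (L advanced); C->plug->C->R->C->L->D->refl->E->L'->G->R'->G->plug->G
Char 6 ('A'): step: R->1, L=0; A->plug->A->R->D->L->B->refl->G->L'->A->R'->H->plug->H
Char 7 ('H'): step: R->2, L=0; H->plug->H->R->C->L->D->refl->E->L'->G->R'->F->plug->F

Answer: CDFAGHF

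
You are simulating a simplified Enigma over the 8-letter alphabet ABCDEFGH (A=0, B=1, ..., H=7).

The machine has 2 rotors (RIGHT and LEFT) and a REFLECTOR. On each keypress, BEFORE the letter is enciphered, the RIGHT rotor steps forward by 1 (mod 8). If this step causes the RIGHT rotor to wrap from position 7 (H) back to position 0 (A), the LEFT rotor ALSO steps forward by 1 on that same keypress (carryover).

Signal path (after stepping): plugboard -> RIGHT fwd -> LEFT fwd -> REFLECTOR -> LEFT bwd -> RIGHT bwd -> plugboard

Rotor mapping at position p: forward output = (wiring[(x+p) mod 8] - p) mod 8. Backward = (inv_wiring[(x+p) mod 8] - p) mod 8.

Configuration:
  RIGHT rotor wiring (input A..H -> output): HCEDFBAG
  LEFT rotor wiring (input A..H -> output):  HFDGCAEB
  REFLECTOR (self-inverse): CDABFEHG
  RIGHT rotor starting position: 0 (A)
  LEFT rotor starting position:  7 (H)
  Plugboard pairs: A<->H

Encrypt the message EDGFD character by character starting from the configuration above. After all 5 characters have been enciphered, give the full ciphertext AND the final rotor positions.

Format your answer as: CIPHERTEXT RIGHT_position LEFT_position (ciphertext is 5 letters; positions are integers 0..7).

Answer: HCEBH 5 7

Derivation:
Char 1 ('E'): step: R->1, L=7; E->plug->E->R->A->L->C->refl->A->L'->B->R'->A->plug->H
Char 2 ('D'): step: R->2, L=7; D->plug->D->R->H->L->F->refl->E->L'->D->R'->C->plug->C
Char 3 ('G'): step: R->3, L=7; G->plug->G->R->H->L->F->refl->E->L'->D->R'->E->plug->E
Char 4 ('F'): step: R->4, L=7; F->plug->F->R->G->L->B->refl->D->L'->F->R'->B->plug->B
Char 5 ('D'): step: R->5, L=7; D->plug->D->R->C->L->G->refl->H->L'->E->R'->A->plug->H
Final: ciphertext=HCEBH, RIGHT=5, LEFT=7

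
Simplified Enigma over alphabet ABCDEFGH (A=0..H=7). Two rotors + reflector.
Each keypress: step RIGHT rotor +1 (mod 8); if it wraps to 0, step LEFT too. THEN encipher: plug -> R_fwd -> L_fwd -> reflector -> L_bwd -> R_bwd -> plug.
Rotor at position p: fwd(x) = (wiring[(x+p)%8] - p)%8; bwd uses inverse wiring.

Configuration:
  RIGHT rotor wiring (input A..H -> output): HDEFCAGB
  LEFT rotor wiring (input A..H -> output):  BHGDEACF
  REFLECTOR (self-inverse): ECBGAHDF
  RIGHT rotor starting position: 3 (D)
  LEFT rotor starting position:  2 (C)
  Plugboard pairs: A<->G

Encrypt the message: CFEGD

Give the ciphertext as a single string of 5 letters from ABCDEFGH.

Char 1 ('C'): step: R->4, L=2; C->plug->C->R->C->L->C->refl->B->L'->B->R'->H->plug->H
Char 2 ('F'): step: R->5, L=2; F->plug->F->R->H->L->F->refl->H->L'->G->R'->E->plug->E
Char 3 ('E'): step: R->6, L=2; E->plug->E->R->G->L->H->refl->F->L'->H->R'->F->plug->F
Char 4 ('G'): step: R->7, L=2; G->plug->A->R->C->L->C->refl->B->L'->B->R'->G->plug->A
Char 5 ('D'): step: R->0, L->3 (L advanced); D->plug->D->R->F->L->G->refl->D->L'->H->R'->A->plug->G

Answer: HEFAG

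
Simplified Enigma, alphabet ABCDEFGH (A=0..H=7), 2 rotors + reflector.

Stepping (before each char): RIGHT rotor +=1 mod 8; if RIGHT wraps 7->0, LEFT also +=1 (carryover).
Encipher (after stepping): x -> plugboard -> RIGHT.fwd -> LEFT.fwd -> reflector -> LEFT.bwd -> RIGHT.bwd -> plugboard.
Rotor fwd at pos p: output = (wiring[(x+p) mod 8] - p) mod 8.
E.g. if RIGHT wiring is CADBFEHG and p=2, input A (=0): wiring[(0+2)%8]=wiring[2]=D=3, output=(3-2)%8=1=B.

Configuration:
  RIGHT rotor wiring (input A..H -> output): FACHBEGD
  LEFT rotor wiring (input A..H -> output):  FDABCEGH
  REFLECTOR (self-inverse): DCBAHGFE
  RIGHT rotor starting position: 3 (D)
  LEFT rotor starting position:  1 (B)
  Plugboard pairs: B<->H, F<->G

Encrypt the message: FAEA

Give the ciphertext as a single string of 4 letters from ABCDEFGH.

Char 1 ('F'): step: R->4, L=1; F->plug->G->R->G->L->G->refl->F->L'->F->R'->A->plug->A
Char 2 ('A'): step: R->5, L=1; A->plug->A->R->H->L->E->refl->H->L'->B->R'->B->plug->H
Char 3 ('E'): step: R->6, L=1; E->plug->E->R->E->L->D->refl->A->L'->C->R'->D->plug->D
Char 4 ('A'): step: R->7, L=1; A->plug->A->R->E->L->D->refl->A->L'->C->R'->F->plug->G

Answer: AHDG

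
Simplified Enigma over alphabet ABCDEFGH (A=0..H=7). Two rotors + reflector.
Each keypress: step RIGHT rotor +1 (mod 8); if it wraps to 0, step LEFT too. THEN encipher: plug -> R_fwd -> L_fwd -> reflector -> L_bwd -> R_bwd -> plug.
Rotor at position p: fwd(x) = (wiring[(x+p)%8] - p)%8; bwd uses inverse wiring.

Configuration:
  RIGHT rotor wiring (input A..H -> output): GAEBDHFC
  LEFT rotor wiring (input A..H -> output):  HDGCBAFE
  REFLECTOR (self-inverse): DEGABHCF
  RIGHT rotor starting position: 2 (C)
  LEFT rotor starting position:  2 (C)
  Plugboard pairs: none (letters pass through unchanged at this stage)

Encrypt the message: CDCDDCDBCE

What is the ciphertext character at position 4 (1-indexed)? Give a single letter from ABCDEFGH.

Char 1 ('C'): step: R->3, L=2; C->plug->C->R->E->L->D->refl->A->L'->B->R'->H->plug->H
Char 2 ('D'): step: R->4, L=2; D->plug->D->R->G->L->F->refl->H->L'->C->R'->E->plug->E
Char 3 ('C'): step: R->5, L=2; C->plug->C->R->F->L->C->refl->G->L'->D->R'->E->plug->E
Char 4 ('D'): step: R->6, L=2; D->plug->D->R->C->L->H->refl->F->L'->G->R'->E->plug->E

E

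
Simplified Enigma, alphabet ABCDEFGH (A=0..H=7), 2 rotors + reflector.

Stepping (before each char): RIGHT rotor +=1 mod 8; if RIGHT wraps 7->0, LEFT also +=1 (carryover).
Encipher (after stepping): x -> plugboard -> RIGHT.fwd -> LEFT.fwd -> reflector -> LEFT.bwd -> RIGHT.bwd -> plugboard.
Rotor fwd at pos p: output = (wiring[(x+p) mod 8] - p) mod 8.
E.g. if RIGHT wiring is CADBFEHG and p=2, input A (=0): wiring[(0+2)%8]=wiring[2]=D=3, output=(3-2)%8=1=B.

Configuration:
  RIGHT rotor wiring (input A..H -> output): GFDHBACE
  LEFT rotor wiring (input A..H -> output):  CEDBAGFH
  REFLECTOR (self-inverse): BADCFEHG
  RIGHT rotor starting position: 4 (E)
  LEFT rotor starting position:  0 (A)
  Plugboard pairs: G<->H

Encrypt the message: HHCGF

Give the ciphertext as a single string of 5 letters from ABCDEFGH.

Char 1 ('H'): step: R->5, L=0; H->plug->G->R->C->L->D->refl->C->L'->A->R'->E->plug->E
Char 2 ('H'): step: R->6, L=0; H->plug->G->R->D->L->B->refl->A->L'->E->R'->A->plug->A
Char 3 ('C'): step: R->7, L=0; C->plug->C->R->G->L->F->refl->E->L'->B->R'->G->plug->H
Char 4 ('G'): step: R->0, L->1 (L advanced); G->plug->H->R->E->L->F->refl->E->L'->F->R'->B->plug->B
Char 5 ('F'): step: R->1, L=1; F->plug->F->R->B->L->C->refl->D->L'->A->R'->D->plug->D

Answer: EAHBD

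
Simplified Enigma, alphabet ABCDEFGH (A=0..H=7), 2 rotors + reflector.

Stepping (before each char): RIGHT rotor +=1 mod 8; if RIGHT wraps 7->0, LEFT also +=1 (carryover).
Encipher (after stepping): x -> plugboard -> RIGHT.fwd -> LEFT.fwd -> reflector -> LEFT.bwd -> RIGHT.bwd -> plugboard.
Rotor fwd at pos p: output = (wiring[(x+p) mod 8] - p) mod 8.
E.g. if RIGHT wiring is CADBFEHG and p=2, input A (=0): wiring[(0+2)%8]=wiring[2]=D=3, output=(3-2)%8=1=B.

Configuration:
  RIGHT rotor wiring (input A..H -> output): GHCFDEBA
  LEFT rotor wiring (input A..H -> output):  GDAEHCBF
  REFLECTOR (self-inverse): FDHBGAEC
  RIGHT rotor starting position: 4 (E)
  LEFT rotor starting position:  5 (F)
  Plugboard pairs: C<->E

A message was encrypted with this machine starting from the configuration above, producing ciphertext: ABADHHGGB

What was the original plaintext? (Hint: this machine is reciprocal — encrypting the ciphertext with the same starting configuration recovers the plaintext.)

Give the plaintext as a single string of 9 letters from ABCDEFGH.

Char 1 ('A'): step: R->5, L=5; A->plug->A->R->H->L->C->refl->H->L'->G->R'->H->plug->H
Char 2 ('B'): step: R->6, L=5; B->plug->B->R->C->L->A->refl->F->L'->A->R'->C->plug->E
Char 3 ('A'): step: R->7, L=5; A->plug->A->R->B->L->E->refl->G->L'->E->R'->F->plug->F
Char 4 ('D'): step: R->0, L->6 (L advanced); D->plug->D->R->F->L->G->refl->E->L'->H->R'->B->plug->B
Char 5 ('H'): step: R->1, L=6; H->plug->H->R->F->L->G->refl->E->L'->H->R'->G->plug->G
Char 6 ('H'): step: R->2, L=6; H->plug->H->R->F->L->G->refl->E->L'->H->R'->E->plug->C
Char 7 ('G'): step: R->3, L=6; G->plug->G->R->E->L->C->refl->H->L'->B->R'->C->plug->E
Char 8 ('G'): step: R->4, L=6; G->plug->G->R->G->L->B->refl->D->L'->A->R'->B->plug->B
Char 9 ('B'): step: R->5, L=6; B->plug->B->R->E->L->C->refl->H->L'->B->R'->D->plug->D

Answer: HEFBGCEBD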